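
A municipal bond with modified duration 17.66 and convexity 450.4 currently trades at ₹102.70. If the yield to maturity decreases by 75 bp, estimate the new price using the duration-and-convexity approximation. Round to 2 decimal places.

Duration effect: -D_mod·Δy = -17.66 × (-0.0075) = +0.132450
Convexity effect: ½·C·(Δy)² = 0.5 × 450.4 × (-0.0075)² = +0.0126675
ΔP/P ≈ +0.132450 + 0.0126675 = +0.1451175
New price ≈ 102.70 × (1 + 0.1451175) = 117.60356725.

₹117.60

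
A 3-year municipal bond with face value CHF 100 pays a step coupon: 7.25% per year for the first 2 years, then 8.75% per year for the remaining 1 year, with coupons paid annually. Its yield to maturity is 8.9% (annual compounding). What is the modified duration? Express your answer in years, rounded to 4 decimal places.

2.5709 years

Periodic yield y = 0.089. First find Macaulay duration:
  t   CF        PV=CF/(1+0.089)^t    t·PV
  1         7.25         6.6575         6.6575
  2         7.25         6.1134        12.2268
  3       108.75        84.2065       252.6195
  Σ                     96.9774       271.5038
P = 96.9774; Macaulay duration = 271.5038 / 96.9774 = 2.79966 years.
Modified duration = D_Mac / (1 + y) = 2.79966 / 1.089 = 2.57085 years.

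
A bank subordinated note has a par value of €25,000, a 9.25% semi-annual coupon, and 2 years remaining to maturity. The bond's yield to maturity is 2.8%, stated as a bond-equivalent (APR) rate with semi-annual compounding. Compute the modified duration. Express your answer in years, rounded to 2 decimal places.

Periodic yield y = 0.014. First find Macaulay duration:
  t   CF        PV=CF/(1+0.014)^t    t·PV
  1     1,156.25     1,140.2860     1,140.2860
  2     1,156.25     1,124.5424     2,249.0848
  3     1,156.25     1,109.0162     3,327.0485
  4    26,156.25    24,741.3652    98,965.4608
  Σ                 28,115.2098   105,681.8801
P = 28,115.2098; Macaulay duration = 105,681.8801 / 28,115.2098 = 3.75889 half-year periods = 1.87944 years.
Modified duration = D_Mac / (1 + y) = 1.87944 / 1.014 = 1.85349 years.

1.85 years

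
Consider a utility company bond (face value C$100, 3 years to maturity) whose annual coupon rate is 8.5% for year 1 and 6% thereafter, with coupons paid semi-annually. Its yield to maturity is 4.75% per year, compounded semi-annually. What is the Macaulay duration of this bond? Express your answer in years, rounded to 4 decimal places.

2.7474 years

Periodic yield y = 0.02375. Discount each cash flow and weight by its period:
  t   CF        PV=CF/(1+0.02375)^t    t·PV
  1         4.25         4.1514         4.1514
  2         4.25         4.0551         8.1102
  3         3.00         2.7960         8.3880
  4         3.00         2.7312        10.9246
  5         3.00         2.6678        13.3390
  6       103.00        89.4692       536.8154
  Σ                    105.8707       581.7286
Price P = Σ PV = 105.8707.
Macaulay duration = Σ(t·PV) / P = 581.7286 / 105.8707 = 5.49471 half-year periods.
In years: 5.49471 / 2 = 2.74735 years.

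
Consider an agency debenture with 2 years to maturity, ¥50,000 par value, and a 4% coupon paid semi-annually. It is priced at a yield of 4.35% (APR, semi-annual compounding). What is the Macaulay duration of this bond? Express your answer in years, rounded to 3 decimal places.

Periodic yield y = 0.02175. Discount each cash flow and weight by its period:
  t   CF        PV=CF/(1+0.02175)^t    t·PV
  1     1,000.00       978.7130       978.7130
  2     1,000.00       957.8791     1,915.7582
  3     1,000.00       937.4887     2,812.4662
  4    51,000.00    46,794.1530   187,176.6119
  Σ                 49,668.2338   192,883.5494
Price P = Σ PV = 49,668.2338.
Macaulay duration = Σ(t·PV) / P = 192,883.5494 / 49,668.2338 = 3.88344 half-year periods.
In years: 3.88344 / 2 = 1.94172 years.

1.942 years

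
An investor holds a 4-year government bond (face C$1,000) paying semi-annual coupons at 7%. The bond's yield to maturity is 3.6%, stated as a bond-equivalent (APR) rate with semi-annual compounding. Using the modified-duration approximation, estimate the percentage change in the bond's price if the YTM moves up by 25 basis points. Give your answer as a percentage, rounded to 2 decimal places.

Periodic yield y = 0.018. Modified duration first:
  t   CF        PV=CF/(1+0.018)^t    t·PV
  1        35.00        34.3811        34.3811
  2        35.00        33.7732        67.5464
  3        35.00        33.1761        99.5282
  4        35.00        32.5894       130.3578
  5        35.00        32.0132       160.0660
  6        35.00        31.4472       188.6829
  7        35.00        30.8911       216.2378
  8     1,035.00       897.3423     7,178.7382
  Σ                  1,125.6136     8,075.5384
P = 1,125.6136; D_Mac = 7.17434 half-year periods = 3.58717 yrs; D_mod = 3.58717/(1+0.018) = 3.52374 yrs.
ΔP/P ≈ -D_mod · Δy = -3.52374 × (+0.0025) = -0.008809 = -0.8809%.

-0.88%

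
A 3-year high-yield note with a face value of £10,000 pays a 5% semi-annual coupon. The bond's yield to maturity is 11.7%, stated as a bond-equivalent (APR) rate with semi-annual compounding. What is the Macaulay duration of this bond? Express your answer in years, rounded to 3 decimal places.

Periodic yield y = 0.0585. Discount each cash flow and weight by its period:
  t   CF        PV=CF/(1+0.0585)^t    t·PV
  1       250.00       236.1833       236.1833
  2       250.00       223.1302       446.2603
  3       250.00       210.7985       632.3954
  4       250.00       199.1483       796.5931
  5       250.00       188.1420       940.7099
  6    10,250.00     7,287.5021    43,725.0124
  Σ                  8,344.9042    46,777.1544
Price P = Σ PV = 8,344.9042.
Macaulay duration = Σ(t·PV) / P = 46,777.1544 / 8,344.9042 = 5.60548 half-year periods.
In years: 5.60548 / 2 = 2.80274 years.

2.803 years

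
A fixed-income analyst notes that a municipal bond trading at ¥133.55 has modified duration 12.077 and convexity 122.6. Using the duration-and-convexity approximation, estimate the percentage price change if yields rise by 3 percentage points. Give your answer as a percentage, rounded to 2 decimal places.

-30.71%

Duration effect: -D_mod·Δy = -12.077 × (+0.03) = -0.362310
Convexity effect: ½·C·(Δy)² = 0.5 × 122.6 × (0.03)² = +0.0551700
ΔP/P ≈ -0.362310 + 0.0551700 = -0.307140
= -30.7140%.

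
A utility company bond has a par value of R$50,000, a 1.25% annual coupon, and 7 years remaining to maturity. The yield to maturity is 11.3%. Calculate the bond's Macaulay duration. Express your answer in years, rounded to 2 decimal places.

Periodic yield y = 0.113. Discount each cash flow and weight by its year:
  t   CF        PV=CF/(1+0.113)^t    t·PV
  1       625.00       561.5454       561.5454
  2       625.00       504.5331     1,009.0663
  3       625.00       453.3092     1,359.9276
  4       625.00       407.2859     1,629.1435
  5       625.00       365.9352     1,829.6760
  6       625.00       328.7828     1,972.6965
  7    50,625.00    23,927.5860   167,493.1020
  Σ                 26,548.9775   175,855.1573
Price P = Σ PV = 26,548.9775.
Macaulay duration = Σ(t·PV) / P = 175,855.1573 / 26,548.9775 = 6.62380 years.

6.62 years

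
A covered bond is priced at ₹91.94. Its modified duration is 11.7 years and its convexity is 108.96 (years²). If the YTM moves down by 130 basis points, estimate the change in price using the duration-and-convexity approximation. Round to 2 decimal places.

+₹14.83

Duration effect: -D_mod·Δy = -11.7 × (-0.013) = +0.152100
Convexity effect: ½·C·(Δy)² = 0.5 × 108.96 × (-0.013)² = +0.00920712
ΔP/P ≈ +0.152100 + 0.00920712 = +0.16130712
ΔP ≈ 91.94 × (+0.16130712) = +14.8305766128.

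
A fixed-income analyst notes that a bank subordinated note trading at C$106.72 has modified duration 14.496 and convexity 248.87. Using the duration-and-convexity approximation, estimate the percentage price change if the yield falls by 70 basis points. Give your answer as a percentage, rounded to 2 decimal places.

Duration effect: -D_mod·Δy = -14.496 × (-0.007) = +0.101472
Convexity effect: ½·C·(Δy)² = 0.5 × 248.87 × (-0.007)² = +0.006097315
ΔP/P ≈ +0.101472 + 0.006097315 = +0.107569315
= +10.7569315%.

+10.76%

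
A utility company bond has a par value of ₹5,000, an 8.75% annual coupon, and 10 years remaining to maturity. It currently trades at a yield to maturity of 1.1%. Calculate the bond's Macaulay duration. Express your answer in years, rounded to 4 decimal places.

7.8010 years

Periodic yield y = 0.011. Discount each cash flow and weight by its year:
  t   CF        PV=CF/(1+0.011)^t    t·PV
  1       437.50       432.7399       432.7399
  2       437.50       428.0315       856.0630
  3       437.50       423.3744     1,270.1232
  4       437.50       418.7679     1,675.0718
  5       437.50       414.2116     2,071.0581
  6       437.50       409.7049     2,458.2292
  7       437.50       405.2471     2,836.7300
  8       437.50       400.8379     3,206.7035
  9       437.50       396.4767     3,568.2902
  10    5,437.50     4,874.0246    48,740.2457
  Σ                  8,603.4165    67,115.2546
Price P = Σ PV = 8,603.4165.
Macaulay duration = Σ(t·PV) / P = 67,115.2546 / 8,603.4165 = 7.80100 years.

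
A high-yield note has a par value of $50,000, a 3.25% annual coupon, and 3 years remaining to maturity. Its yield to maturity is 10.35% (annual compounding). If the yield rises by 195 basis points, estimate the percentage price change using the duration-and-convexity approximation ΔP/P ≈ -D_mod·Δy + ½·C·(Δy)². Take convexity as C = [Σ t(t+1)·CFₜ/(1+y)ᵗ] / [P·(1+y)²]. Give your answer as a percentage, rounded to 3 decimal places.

-4.939%

With y = 0.1035:
  t   CF        PV=CF/(1+0.1035)^t    t·PV        t(t+1)·PV
  1     1,625.00     1,472.5872     1,472.5872       2,945.1744
  2     1,625.00     1,334.4696     2,668.9392       8,006.8177
  3    51,625.00    38,418.7342   115,256.2027     461,024.8107
  Σ                 41,225.7911   119,397.7291     471,976.8029
P = 41,225.7911; D_Mac = 2.89619 yrs; D_mod = 2.62455 yrs; C = 9.40171.
Duration effect: -2.62455 × (+0.0195) = -0.051179
Convexity effect: 0.5 × 9.40171 × (0.0195)² = +0.0017875
ΔP/P ≈ -0.051179 + 0.0017875 = -0.049391 = -4.9391%.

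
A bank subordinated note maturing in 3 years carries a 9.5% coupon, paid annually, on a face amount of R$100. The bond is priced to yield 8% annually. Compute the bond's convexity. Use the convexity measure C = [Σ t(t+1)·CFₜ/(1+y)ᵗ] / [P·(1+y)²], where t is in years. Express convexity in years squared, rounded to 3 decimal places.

9.159

With y = 0.08:
  t   CF        PV=CF/(1+0.08)^t    t·PV        t(t+1)·PV
  1         9.50         8.7963         8.7963          17.5926
  2         9.50         8.1447        16.2894          48.8683
  3       109.50        86.9246       260.7739       1,043.0956
  Σ                    103.8656       285.8596       1,109.5565
P = 103.8656.
Convexity = Σ t(t+1)·PV / [P·(1+y)²] = 1,109.5565 / (103.8656 × 1.166400) = 9.15862.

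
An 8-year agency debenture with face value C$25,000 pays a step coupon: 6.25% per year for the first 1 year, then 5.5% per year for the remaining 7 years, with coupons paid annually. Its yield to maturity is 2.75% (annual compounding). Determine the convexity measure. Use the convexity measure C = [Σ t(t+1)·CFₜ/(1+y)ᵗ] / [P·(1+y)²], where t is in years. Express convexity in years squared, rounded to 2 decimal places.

54.45

With y = 0.0275:
  t   CF        PV=CF/(1+0.0275)^t    t·PV        t(t+1)·PV
  1     1,562.50     1,520.6813     1,520.6813       3,041.3625
  2     1,375.00     1,302.3840     2,604.7679       7,814.3037
  3     1,375.00     1,267.5270     3,802.5809      15,210.3236
  4     1,375.00     1,233.6029     4,934.4115      24,672.0577
  5     1,375.00     1,200.5867     6,002.9337      36,017.6024
  6     1,375.00     1,168.4543     7,010.7255      49,075.0788
  7     1,375.00     1,137.1818     7,960.2723      63,682.1784
  8    26,375.00    21,229.4051   169,835.2406   1,528,517.1657
  Σ                 30,059.8229   203,671.6138   1,728,030.0729
P = 30,059.8229.
Convexity = Σ t(t+1)·PV / [P·(1+y)²] = 1,728,030.0729 / (30,059.8229 × 1.055756) = 54.45042.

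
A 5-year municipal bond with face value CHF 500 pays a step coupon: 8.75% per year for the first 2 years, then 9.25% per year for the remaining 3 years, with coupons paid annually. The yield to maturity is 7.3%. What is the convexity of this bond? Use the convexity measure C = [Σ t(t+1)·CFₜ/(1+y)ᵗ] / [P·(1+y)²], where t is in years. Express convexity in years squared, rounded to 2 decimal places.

With y = 0.073:
  t   CF        PV=CF/(1+0.073)^t    t·PV        t(t+1)·PV
  1        43.75        40.7735        40.7735          81.5471
  2        43.75        37.9996        75.9991         227.9974
  3        46.25        37.4380       112.3140         449.2559
  4        46.25        34.8910       139.5638         697.8191
  5       546.25       384.0545     1,920.2724      11,521.6345
  Σ                    535.1565     2,288.9229      12,978.2540
P = 535.1565.
Convexity = Σ t(t+1)·PV / [P·(1+y)²] = 12,978.2540 / (535.1565 × 1.151329) = 21.06376.

21.06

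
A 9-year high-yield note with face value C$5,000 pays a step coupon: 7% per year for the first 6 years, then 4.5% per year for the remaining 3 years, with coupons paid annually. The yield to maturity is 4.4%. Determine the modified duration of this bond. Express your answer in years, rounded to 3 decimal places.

Periodic yield y = 0.044. First find Macaulay duration:
  t   CF        PV=CF/(1+0.044)^t    t·PV
  1       350.00       335.2490       335.2490
  2       350.00       321.1198       642.2395
  3       350.00       307.5860       922.7580
  4       350.00       294.6226     1,178.4904
  5       350.00       282.2056     1,411.0278
  6       350.00       270.3118     1,621.8710
  7       225.00       166.4482     1,165.1372
  8       225.00       159.4331     1,275.4649
  9     5,225.00     3,546.3517    31,917.1655
  Σ                  5,683.3278    40,469.4033
P = 5,683.3278; Macaulay duration = 40,469.4033 / 5,683.3278 = 7.12072 years.
Modified duration = D_Mac / (1 + y) = 7.12072 / 1.044 = 6.82062 years.

6.821 years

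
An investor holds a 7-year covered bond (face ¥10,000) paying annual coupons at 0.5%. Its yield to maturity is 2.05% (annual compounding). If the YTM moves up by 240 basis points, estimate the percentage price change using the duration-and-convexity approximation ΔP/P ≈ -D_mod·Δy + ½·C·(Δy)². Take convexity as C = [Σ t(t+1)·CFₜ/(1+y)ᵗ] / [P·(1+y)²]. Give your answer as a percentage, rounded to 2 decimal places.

With y = 0.0205:
  t   CF        PV=CF/(1+0.0205)^t    t·PV        t(t+1)·PV
  1        50.00        48.9956        48.9956          97.9912
  2        50.00        48.0114        96.0227         288.0681
  3        50.00        47.0469       141.1407         564.5628
  4        50.00        46.1018       184.4072         922.0362
  5        50.00        45.1757       225.8785       1,355.2712
  6        50.00        44.2682       265.6093       1,859.2648
  7    10,050.00     8,719.1671    61,034.1694     488,273.3548
  Σ                  8,998.7666    61,996.2234     493,360.5491
P = 8,998.7666; D_Mac = 6.88941 yrs; D_mod = 6.75102 yrs; C = 52.64479.
Duration effect: -6.75102 × (+0.024) = -0.162024
Convexity effect: 0.5 × 52.64479 × (0.024)² = +0.0151617
ΔP/P ≈ -0.162024 + 0.0151617 = -0.146863 = -14.6863%.

-14.69%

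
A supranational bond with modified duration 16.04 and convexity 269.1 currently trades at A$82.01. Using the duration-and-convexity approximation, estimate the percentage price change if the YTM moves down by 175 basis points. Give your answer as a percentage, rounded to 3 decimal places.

+32.191%

Duration effect: -D_mod·Δy = -16.04 × (-0.0175) = +0.280700
Convexity effect: ½·C·(Δy)² = 0.5 × 269.1 × (-0.0175)² = +0.0412059375
ΔP/P ≈ +0.280700 + 0.0412059375 = +0.3219059375
= +32.19059375%.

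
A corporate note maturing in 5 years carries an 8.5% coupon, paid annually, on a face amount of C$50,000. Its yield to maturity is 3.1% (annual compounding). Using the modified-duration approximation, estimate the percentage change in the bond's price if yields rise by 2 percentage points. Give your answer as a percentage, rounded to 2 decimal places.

Periodic yield y = 0.031. Modified duration first:
  t   CF        PV=CF/(1+0.031)^t    t·PV
  1     4,250.00     4,122.2114     4,122.2114
  2     4,250.00     3,998.2652     7,996.5304
  3     4,250.00     3,878.0458    11,634.1374
  4     4,250.00     3,761.4411    15,045.7645
  5    54,250.00    46,570.0191   232,850.0955
  Σ                 62,329.9827   271,648.7393
P = 62,329.9827; D_Mac = 4.35824 yrs; D_mod = 4.35824/(1+0.031) = 4.22719 yrs.
ΔP/P ≈ -D_mod · Δy = -4.22719 × (+0.02) = -0.084544 = -8.4544%.

-8.45%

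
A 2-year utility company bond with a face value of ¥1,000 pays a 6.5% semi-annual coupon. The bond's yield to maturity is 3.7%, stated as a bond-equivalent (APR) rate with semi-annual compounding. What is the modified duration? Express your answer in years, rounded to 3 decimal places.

1.876 years

Periodic yield y = 0.0185. First find Macaulay duration:
  t   CF        PV=CF/(1+0.0185)^t    t·PV
  1        32.50        31.9097        31.9097
  2        32.50        31.3301        62.6601
  3        32.50        30.7610        92.2830
  4     1,032.50       959.5021     3,838.0084
  Σ                  1,053.5028     4,024.8611
P = 1,053.5028; Macaulay duration = 4,024.8611 / 1,053.5028 = 3.82046 half-year periods = 1.91023 years.
Modified duration = D_Mac / (1 + y) = 1.91023 / 1.0185 = 1.87553 years.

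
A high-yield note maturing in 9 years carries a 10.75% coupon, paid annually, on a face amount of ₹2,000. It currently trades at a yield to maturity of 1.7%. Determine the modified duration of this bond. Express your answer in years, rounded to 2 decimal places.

6.79 years

Periodic yield y = 0.017. First find Macaulay duration:
  t   CF        PV=CF/(1+0.017)^t    t·PV
  1       215.00       211.4061       211.4061
  2       215.00       207.8723       415.7445
  3       215.00       204.3975       613.1925
  4       215.00       200.9808       803.9233
  5       215.00       197.6213       988.1064
  6       215.00       194.3179     1,165.9072
  7       215.00       191.0697     1,337.4878
  8       215.00       187.8758     1,503.0064
  9     2,215.00     1,903.2032    17,128.8286
  Σ                  3,498.7445    24,167.6029
P = 3,498.7445; Macaulay duration = 24,167.6029 / 3,498.7445 = 6.90751 years.
Modified duration = D_Mac / (1 + y) = 6.90751 / 1.017 = 6.79204 years.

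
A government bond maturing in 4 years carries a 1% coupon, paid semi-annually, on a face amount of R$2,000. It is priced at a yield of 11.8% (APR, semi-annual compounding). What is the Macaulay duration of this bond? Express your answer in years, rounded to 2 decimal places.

3.91 years

Periodic yield y = 0.059. Discount each cash flow and weight by its period:
  t   CF        PV=CF/(1+0.059)^t    t·PV
  1        10.00         9.4429         9.4429
  2        10.00         8.9168        17.8336
  3        10.00         8.4200        25.2600
  4        10.00         7.9509        31.8036
  5        10.00         7.5079        37.5396
  6        10.00         7.0896        42.5378
  7        10.00         6.6947        46.8626
  8     2,010.00     1,270.6571    10,165.2570
  Σ                  1,326.6799    10,376.5371
Price P = Σ PV = 1,326.6799.
Macaulay duration = Σ(t·PV) / P = 10,376.5371 / 1,326.6799 = 7.82143 half-year periods.
In years: 7.82143 / 2 = 3.91072 years.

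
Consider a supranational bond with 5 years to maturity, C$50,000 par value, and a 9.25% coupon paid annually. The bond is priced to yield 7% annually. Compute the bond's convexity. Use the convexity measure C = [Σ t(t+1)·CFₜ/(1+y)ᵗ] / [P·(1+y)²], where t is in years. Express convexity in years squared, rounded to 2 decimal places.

With y = 0.07:
  t   CF        PV=CF/(1+0.07)^t    t·PV        t(t+1)·PV
  1     4,625.00     4,322.4299     4,322.4299       8,644.8598
  2     4,625.00     4,039.6541     8,079.3082      24,237.9247
  3     4,625.00     3,775.3777    11,326.1330      45,304.5322
  4     4,625.00     3,528.3904    14,113.5614      70,567.8071
  5    54,625.00    38,946.8701   194,734.3503   1,168,406.1016
  Σ                 54,612.7221   232,575.7829   1,317,161.2254
P = 54,612.7221.
Convexity = Σ t(t+1)·PV / [P·(1+y)²] = 1,317,161.2254 / (54,612.7221 × 1.144900) = 21.06578.

21.07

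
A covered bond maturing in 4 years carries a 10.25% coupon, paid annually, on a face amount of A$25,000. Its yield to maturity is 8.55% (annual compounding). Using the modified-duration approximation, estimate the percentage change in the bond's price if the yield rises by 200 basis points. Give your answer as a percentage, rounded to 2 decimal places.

Periodic yield y = 0.0855. Modified duration first:
  t   CF        PV=CF/(1+0.0855)^t    t·PV
  1     2,562.50     2,360.6633     2,360.6633
  2     2,562.50     2,174.7244     4,349.4487
  3     2,562.50     2,003.4310     6,010.2930
  4    27,562.50    19,851.7728    79,407.0911
  Σ                 26,390.5914    92,127.4961
P = 26,390.5914; D_Mac = 3.49092 yrs; D_mod = 3.49092/(1+0.0855) = 3.21596 yrs.
ΔP/P ≈ -D_mod · Δy = -3.21596 × (+0.02) = -0.064319 = -6.4319%.

-6.43%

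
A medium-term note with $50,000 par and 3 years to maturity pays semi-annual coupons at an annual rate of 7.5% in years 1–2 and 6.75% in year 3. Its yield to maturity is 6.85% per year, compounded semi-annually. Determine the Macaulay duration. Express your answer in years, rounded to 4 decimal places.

Periodic yield y = 0.03425. Discount each cash flow and weight by its period:
  t   CF        PV=CF/(1+0.03425)^t    t·PV
  1     1,875.00     1,812.9079     1,812.9079
  2     1,875.00     1,752.8720     3,505.7441
  3     1,875.00     1,694.8243     5,084.4729
  4     1,875.00     1,638.6989     6,554.7955
  5     1,687.50     1,425.9889     7,129.9443
  6    51,687.50    42,231.0957   253,386.5742
  Σ                 50,556.3877   277,474.4389
Price P = Σ PV = 50,556.3877.
Macaulay duration = Σ(t·PV) / P = 277,474.4389 / 50,556.3877 = 5.48842 half-year periods.
In years: 5.48842 / 2 = 2.74421 years.

2.7442 years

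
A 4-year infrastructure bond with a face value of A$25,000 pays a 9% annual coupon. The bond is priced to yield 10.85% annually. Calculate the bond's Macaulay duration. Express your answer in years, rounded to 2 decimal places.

Periodic yield y = 0.1085. Discount each cash flow and weight by its year:
  t   CF        PV=CF/(1+0.1085)^t    t·PV
  1     2,250.00     2,029.7700     2,029.7700
  2     2,250.00     1,831.0960     3,662.1921
  3     2,250.00     1,651.8683     4,955.6050
  4    27,250.00    18,047.7770    72,191.1081
  Σ                 23,560.5114    82,838.6751
Price P = Σ PV = 23,560.5114.
Macaulay duration = Σ(t·PV) / P = 82,838.6751 / 23,560.5114 = 3.51600 years.

3.52 years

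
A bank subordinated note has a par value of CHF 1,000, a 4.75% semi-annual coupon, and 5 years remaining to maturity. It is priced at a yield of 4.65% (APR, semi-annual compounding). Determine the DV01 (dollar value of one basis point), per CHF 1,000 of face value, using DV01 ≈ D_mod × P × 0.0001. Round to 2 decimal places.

CHF 0.44

Periodic yield y = 0.02325.
  t   CF        PV=CF/(1+0.02325)^t    t·PV
  1        23.75        23.2104        23.2104
  2        23.75        22.6830        45.3660
  3        23.75        22.1676        66.5028
  4        23.75        21.6639        86.6556
  5        23.75        21.1717       105.8583
  6        23.75        20.6906       124.1436
  7        23.75        20.2205       141.5433
  8        23.75        19.7610       158.0882
  9        23.75        19.3120       173.8082
  10    1,023.75       813.5353     8,135.3526
  Σ                  1,004.4159     9,060.5290
P = 1,004.4159; D_Mac = 9.02069 half-year periods = 4.51035 yrs; D_mod = 4.40786 yrs.
DV01 ≈ 4.40786 × 1,004.4159 × 0.0001 = 0.442733.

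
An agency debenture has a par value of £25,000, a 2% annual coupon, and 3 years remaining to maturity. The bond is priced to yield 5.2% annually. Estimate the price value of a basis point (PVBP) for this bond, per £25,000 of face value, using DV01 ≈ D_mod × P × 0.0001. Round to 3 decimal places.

Periodic yield y = 0.052.
  t   CF        PV=CF/(1+0.052)^t    t·PV
  1       500.00       475.2852       475.2852
  2       500.00       451.7920       903.5840
  3    25,500.00    21,902.4633    65,707.3899
  Σ                 22,829.5404    67,086.2590
P = 22,829.5404; D_Mac = 2.93857 yrs; D_mod = 2.79332 yrs.
DV01 ≈ 2.79332 × 22,829.5404 × 0.0001 = 6.377021.

£6.377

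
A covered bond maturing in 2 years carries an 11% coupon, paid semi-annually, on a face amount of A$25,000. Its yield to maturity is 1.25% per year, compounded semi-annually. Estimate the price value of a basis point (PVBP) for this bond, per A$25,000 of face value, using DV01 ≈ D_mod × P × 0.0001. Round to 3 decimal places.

A$5.517

Periodic yield y = 0.00625.
  t   CF        PV=CF/(1+0.00625)^t    t·PV
  1     1,375.00     1,366.4596     1,366.4596
  2     1,375.00     1,357.9723     2,715.9446
  3     1,375.00     1,349.5377     4,048.6131
  4    26,375.00    25,725.8003   102,903.2014
  Σ                 29,799.7700   111,034.2187
P = 29,799.7700; D_Mac = 3.72601 half-year periods = 1.86300 yrs; D_mod = 1.85143 yrs.
DV01 ≈ 1.85143 × 29,799.7700 × 0.0001 = 5.517228.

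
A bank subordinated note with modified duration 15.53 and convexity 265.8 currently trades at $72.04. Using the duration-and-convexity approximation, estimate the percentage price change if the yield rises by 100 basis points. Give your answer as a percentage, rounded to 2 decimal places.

-14.20%

Duration effect: -D_mod·Δy = -15.53 × (+0.01) = -0.155300
Convexity effect: ½·C·(Δy)² = 0.5 × 265.8 × (0.01)² = +0.0132900
ΔP/P ≈ -0.155300 + 0.0132900 = -0.142010
= -14.2010%.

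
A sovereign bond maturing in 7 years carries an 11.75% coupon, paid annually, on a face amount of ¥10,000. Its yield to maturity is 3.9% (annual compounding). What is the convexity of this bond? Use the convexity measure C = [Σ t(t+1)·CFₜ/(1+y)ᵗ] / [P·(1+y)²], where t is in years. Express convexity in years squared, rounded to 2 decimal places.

37.02

With y = 0.039:
  t   CF        PV=CF/(1+0.039)^t    t·PV        t(t+1)·PV
  1     1,175.00     1,130.8951     1,130.8951       2,261.7902
  2     1,175.00     1,088.4457     2,176.8914       6,530.6743
  3     1,175.00     1,047.5897     3,142.7691      12,571.0765
  4     1,175.00     1,008.2673     4,033.0691      20,165.3457
  5     1,175.00       970.4209     4,852.1044      29,112.6262
  6     1,175.00       933.9951     5,603.9704      39,227.7927
  7    11,175.00     8,549.4603    59,846.2220     478,769.7756
  Σ                 14,729.0740    80,785.9215     588,639.0812
P = 14,729.0740.
Convexity = Σ t(t+1)·PV / [P·(1+y)²] = 588,639.0812 / (14,729.0740 × 1.079521) = 37.02052.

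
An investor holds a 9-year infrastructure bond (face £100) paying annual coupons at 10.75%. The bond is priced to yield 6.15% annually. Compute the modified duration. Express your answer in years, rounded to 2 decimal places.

Periodic yield y = 0.0615. First find Macaulay duration:
  t   CF        PV=CF/(1+0.0615)^t    t·PV
  1        10.75        10.1272        10.1272
  2        10.75         9.5404        19.0809
  3        10.75         8.9877        26.9631
  4        10.75         8.4670        33.8679
  5        10.75         7.9764        39.8821
  6        10.75         7.5143        45.0858
  7        10.75         7.0789        49.5526
  8        10.75         6.6688        53.3505
  9       110.75        64.7238       582.5139
  Σ                    131.0845       860.4240
P = 131.0845; Macaulay duration = 860.4240 / 131.0845 = 6.56389 years.
Modified duration = D_Mac / (1 + y) = 6.56389 / 1.0615 = 6.18359 years.

6.18 years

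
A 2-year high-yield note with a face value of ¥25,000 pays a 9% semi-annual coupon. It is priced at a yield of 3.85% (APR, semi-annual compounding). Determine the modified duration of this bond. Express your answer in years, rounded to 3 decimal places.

Periodic yield y = 0.01925. First find Macaulay duration:
  t   CF        PV=CF/(1+0.01925)^t    t·PV
  1     1,125.00     1,103.7528     1,103.7528
  2     1,125.00     1,082.9068     2,165.8136
  3     1,125.00     1,062.4546     3,187.3637
  4    26,125.00    24,206.5791    96,826.3164
  Σ                 27,455.6932   103,283.2464
P = 27,455.6932; Macaulay duration = 103,283.2464 / 27,455.6932 = 3.76182 half-year periods = 1.88091 years.
Modified duration = D_Mac / (1 + y) = 1.88091 / 1.01925 = 1.84538 years.

1.845 years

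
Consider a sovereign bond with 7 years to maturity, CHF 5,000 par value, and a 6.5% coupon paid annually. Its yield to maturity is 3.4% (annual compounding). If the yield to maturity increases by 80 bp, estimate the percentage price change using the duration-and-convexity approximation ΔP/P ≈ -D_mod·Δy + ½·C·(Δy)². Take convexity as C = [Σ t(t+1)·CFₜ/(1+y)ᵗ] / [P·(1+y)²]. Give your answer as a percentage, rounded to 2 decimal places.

-4.47%

With y = 0.034:
  t   CF        PV=CF/(1+0.034)^t    t·PV        t(t+1)·PV
  1       325.00       314.3133       314.3133         628.6267
  2       325.00       303.9781       607.9562       1,823.8685
  3       325.00       293.9827       881.9480       3,527.7922
  4       325.00       284.3159     1,137.2638       5,686.3188
  5       325.00       274.9671     1,374.8353       8,249.0117
  6       325.00       265.9256     1,595.5535      11,168.8747
  7     5,325.00     4,213.8186    29,496.7305     235,973.8443
  Σ                  5,951.3014    35,408.6007     267,058.3369
P = 5,951.3014; D_Mac = 5.94972 yrs; D_mod = 5.75409 yrs; C = 41.97137.
Duration effect: -5.75409 × (+0.008) = -0.046033
Convexity effect: 0.5 × 41.97137 × (0.008)² = +0.0013431
ΔP/P ≈ -0.046033 + 0.0013431 = -0.044690 = -4.4690%.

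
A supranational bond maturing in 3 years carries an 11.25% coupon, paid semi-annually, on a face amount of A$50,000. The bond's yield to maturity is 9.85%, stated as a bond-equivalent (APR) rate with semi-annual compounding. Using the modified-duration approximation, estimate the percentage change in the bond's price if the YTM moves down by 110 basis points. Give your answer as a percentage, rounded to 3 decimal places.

Periodic yield y = 0.04925. Modified duration first:
  t   CF        PV=CF/(1+0.04925)^t    t·PV
  1     2,812.50     2,680.4861     2,680.4861
  2     2,812.50     2,554.6686     5,109.3373
  3     2,812.50     2,434.7569     7,304.2706
  4     2,812.50     2,320.4735     9,281.8941
  5     2,812.50     2,211.5545    11,057.7724
  6    52,812.50    39,578.8215   237,472.9293
  Σ                 51,780.7611   272,906.6897
P = 51,780.7611; D_Mac = 5.27043 half-year periods = 2.63521 yrs; D_mod = 2.63521/(1+0.04925) = 2.51152 yrs.
ΔP/P ≈ -D_mod · Δy = -2.51152 × (-0.011) = +0.027627 = +2.7627%.

+2.763%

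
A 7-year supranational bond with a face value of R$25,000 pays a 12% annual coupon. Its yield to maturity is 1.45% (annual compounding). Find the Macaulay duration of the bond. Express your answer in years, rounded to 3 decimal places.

5.571 years

Periodic yield y = 0.0145. Discount each cash flow and weight by its year:
  t   CF        PV=CF/(1+0.0145)^t    t·PV
  1     3,000.00     2,957.1217     2,957.1217
  2     3,000.00     2,914.8563     5,829.7126
  3     3,000.00     2,873.1950     8,619.5850
  4     3,000.00     2,832.1291    11,328.5165
  5     3,000.00     2,791.6502    13,958.2510
  6     3,000.00     2,751.7498    16,510.4989
  7    28,000.00    25,315.9175   177,211.4225
  Σ                 42,436.6197   236,415.1082
Price P = Σ PV = 42,436.6197.
Macaulay duration = Σ(t·PV) / P = 236,415.1082 / 42,436.6197 = 5.57102 years.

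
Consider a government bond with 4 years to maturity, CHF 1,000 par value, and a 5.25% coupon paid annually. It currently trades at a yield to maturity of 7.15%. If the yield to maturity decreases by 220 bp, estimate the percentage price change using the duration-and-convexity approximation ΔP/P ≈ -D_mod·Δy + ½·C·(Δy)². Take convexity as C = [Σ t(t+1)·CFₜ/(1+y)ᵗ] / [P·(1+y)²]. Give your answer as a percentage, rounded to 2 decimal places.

+7.98%

With y = 0.0715:
  t   CF        PV=CF/(1+0.0715)^t    t·PV        t(t+1)·PV
  1        52.50        48.9967        48.9967          97.9935
  2        52.50        45.7272        91.4545         274.3634
  3        52.50        42.6759       128.0277         512.1109
  4     1,052.50       798.4604     3,193.8418      15,969.2088
  Σ                    935.8603     3,462.3207      16,853.6766
P = 935.8603; D_Mac = 3.69961 yrs; D_mod = 3.45274 yrs; C = 15.68553.
Duration effect: -3.45274 × (-0.022) = +0.075960
Convexity effect: 0.5 × 15.68553 × (-0.022)² = +0.0037959
ΔP/P ≈ +0.075960 + 0.0037959 = +0.079756 = +7.9756%.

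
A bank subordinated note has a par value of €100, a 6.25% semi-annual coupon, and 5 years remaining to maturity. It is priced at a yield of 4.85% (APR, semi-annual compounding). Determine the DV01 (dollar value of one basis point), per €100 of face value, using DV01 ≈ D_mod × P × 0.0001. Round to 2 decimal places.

€0.05

Periodic yield y = 0.02425.
  t   CF        PV=CF/(1+0.02425)^t    t·PV
  1        3.125         3.0510         3.0510
  2        3.125         2.9788         5.9576
  3        3.125         2.9083         8.7248
  4        3.125         2.8394        11.3576
  5        3.125         2.7722        13.8609
  6        3.125         2.7065        16.2392
  7        3.125         2.6425        18.4972
  8        3.125         2.5799        20.6392
  9        3.125         2.5188        22.6693
  10     103.125        81.1529       811.5294
  Σ                    106.1503       932.5261
P = 106.1503; D_Mac = 8.78496 half-year periods = 4.39248 yrs; D_mod = 4.28849 yrs.
DV01 ≈ 4.28849 × 106.1503 × 0.0001 = 0.045522.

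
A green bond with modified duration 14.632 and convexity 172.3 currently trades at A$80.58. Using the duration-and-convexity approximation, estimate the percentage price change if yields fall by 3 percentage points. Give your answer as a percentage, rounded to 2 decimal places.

+51.65%

Duration effect: -D_mod·Δy = -14.632 × (-0.03) = +0.438960
Convexity effect: ½·C·(Δy)² = 0.5 × 172.3 × (-0.03)² = +0.0775350
ΔP/P ≈ +0.438960 + 0.0775350 = +0.516495
= +51.6495%.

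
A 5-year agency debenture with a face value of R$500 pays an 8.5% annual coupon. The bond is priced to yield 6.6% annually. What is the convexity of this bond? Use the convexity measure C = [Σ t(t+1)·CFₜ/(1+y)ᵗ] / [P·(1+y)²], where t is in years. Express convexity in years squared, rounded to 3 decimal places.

21.547

With y = 0.066:
  t   CF        PV=CF/(1+0.066)^t    t·PV        t(t+1)·PV
  1        42.50        39.8687        39.8687          79.7373
  2        42.50        37.4003        74.8005         224.4015
  3        42.50        35.0847       105.2540         421.0160
  4        42.50        32.9124       131.6498         658.2488
  5       542.50       394.1066     1,970.5331      11,823.1983
  Σ                    539.3726     2,322.1060      13,206.6020
P = 539.3726.
Convexity = Σ t(t+1)·PV / [P·(1+y)²] = 13,206.6020 / (539.3726 × 1.136356) = 21.54705.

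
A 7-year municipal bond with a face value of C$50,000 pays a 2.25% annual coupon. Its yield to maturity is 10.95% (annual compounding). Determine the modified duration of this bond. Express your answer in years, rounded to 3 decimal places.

5.755 years

Periodic yield y = 0.1095. First find Macaulay duration:
  t   CF        PV=CF/(1+0.1095)^t    t·PV
  1     1,125.00     1,013.9703     1,013.9703
  2     1,125.00       913.8984     1,827.7968
  3     1,125.00       823.7029     2,471.1087
  4     1,125.00       742.4091     2,969.6365
  5     1,125.00       669.1385     3,345.6923
  6     1,125.00       603.0991     3,618.5946
  7    51,125.00    24,702.5721   172,918.0045
  Σ                 29,468.7903   188,164.8036
P = 29,468.7903; Macaulay duration = 188,164.8036 / 29,468.7903 = 6.38522 years.
Modified duration = D_Mac / (1 + y) = 6.38522 / 1.1095 = 5.75505 years.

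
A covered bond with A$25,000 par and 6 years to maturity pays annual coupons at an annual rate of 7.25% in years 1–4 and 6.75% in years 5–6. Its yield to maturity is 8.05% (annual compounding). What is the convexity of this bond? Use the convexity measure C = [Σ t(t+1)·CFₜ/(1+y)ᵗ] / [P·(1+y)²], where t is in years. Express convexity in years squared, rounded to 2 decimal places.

28.49

With y = 0.0805:
  t   CF        PV=CF/(1+0.0805)^t    t·PV        t(t+1)·PV
  1     1,812.50     1,677.4641     1,677.4641       3,354.9283
  2     1,812.50     1,552.4888     3,104.9776       9,314.9327
  3     1,812.50     1,436.8244     4,310.4733      17,241.8931
  4     1,812.50     1,329.7773     5,319.1094      26,595.5469
  5     1,687.50     1,145.8293     5,729.1465      34,374.8792
  6    26,687.50    16,771.0118   100,626.0709     704,382.4965
  Σ                 23,913.3958   120,767.2418     795,264.6767
P = 23,913.3958.
Convexity = Σ t(t+1)·PV / [P·(1+y)²] = 795,264.6767 / (23,913.3958 × 1.167480) = 28.48531.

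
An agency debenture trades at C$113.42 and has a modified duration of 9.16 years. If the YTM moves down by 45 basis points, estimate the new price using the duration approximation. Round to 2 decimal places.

C$118.10

Duration approximation: ΔP/P ≈ -D_mod · Δy = -9.16 × (-0.0045) = +0.041220.
New price ≈ 113.42 × (1 + 0.041220) = 118.0951724.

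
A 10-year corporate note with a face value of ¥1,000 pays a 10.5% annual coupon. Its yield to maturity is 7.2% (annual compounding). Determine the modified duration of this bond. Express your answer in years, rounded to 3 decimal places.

Periodic yield y = 0.072. First find Macaulay duration:
  t   CF        PV=CF/(1+0.072)^t    t·PV
  1       105.00        97.9478        97.9478
  2       105.00        91.3692       182.7384
  3       105.00        85.2324       255.6973
  4       105.00        79.5079       318.0315
  5       105.00        74.1678       370.8390
  6       105.00        69.1864       415.1183
  7       105.00        64.5395       451.7767
  8       105.00        60.2048       481.6383
  9       105.00        56.1612       505.4506
  10    1,105.00       551.3336     5,513.3355
  Σ                  1,229.6505     8,592.5734
P = 1,229.6505; Macaulay duration = 8,592.5734 / 1,229.6505 = 6.98782 years.
Modified duration = D_Mac / (1 + y) = 6.98782 / 1.072 = 6.51849 years.

6.518 years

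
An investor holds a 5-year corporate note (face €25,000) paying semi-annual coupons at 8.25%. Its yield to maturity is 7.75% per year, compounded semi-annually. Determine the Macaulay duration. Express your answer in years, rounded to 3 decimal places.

4.206 years

Periodic yield y = 0.03875. Discount each cash flow and weight by its period:
  t   CF        PV=CF/(1+0.03875)^t    t·PV
  1     1,031.25       992.7798       992.7798
  2     1,031.25       955.7447     1,911.4894
  3     1,031.25       920.0911     2,760.2734
  4     1,031.25       885.7676     3,543.0706
  5     1,031.25       852.7246     4,263.6229
  6     1,031.25       820.9141     4,925.4849
  7     1,031.25       790.2904     5,532.0328
  8     1,031.25       760.8090     6,086.4724
  9     1,031.25       732.4275     6,591.8473
  10   26,031.25    17,798.5513   177,985.5132
  Σ                 25,510.1002   214,592.5866
Price P = Σ PV = 25,510.1002.
Macaulay duration = Σ(t·PV) / P = 214,592.5866 / 25,510.1002 = 8.41206 half-year periods.
In years: 8.41206 / 2 = 4.20603 years.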